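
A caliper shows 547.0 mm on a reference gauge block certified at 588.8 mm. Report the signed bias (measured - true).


Systematic error = measured - true
= 547.0 - 588.8
= -41.8000

-41.8000


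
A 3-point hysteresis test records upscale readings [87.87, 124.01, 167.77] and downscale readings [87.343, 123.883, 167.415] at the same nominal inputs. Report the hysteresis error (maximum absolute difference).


|87.87 - 87.343| = 0.5270
|124.01 - 123.883| = 0.1270
|167.77 - 167.415| = 0.3550
hysteresis = max(diffs) = 0.5270

0.5270


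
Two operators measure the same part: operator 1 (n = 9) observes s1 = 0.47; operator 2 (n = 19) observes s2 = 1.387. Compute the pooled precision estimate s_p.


s_p = sqrt(((n1-1)*s1^2 + (n2-1)*s2^2) / (n1+n2-2))
numerator = (9-1)*0.47^2 + (19-1)*1.387^2 = 1.7672 + 34.627842 = 36.395042
denominator = 9 + 19 - 2 = 26
s_p^2 = 36.395042 / 26 = 1.3998093
s_p = sqrt(1.3998093) = 1.1831

1.1831


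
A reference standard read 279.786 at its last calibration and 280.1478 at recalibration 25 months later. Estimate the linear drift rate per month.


rate = (v2 - v1) / months
= (280.1478 - 279.786) / 25
= 0.3618 / 25
= 0.0145

0.0145


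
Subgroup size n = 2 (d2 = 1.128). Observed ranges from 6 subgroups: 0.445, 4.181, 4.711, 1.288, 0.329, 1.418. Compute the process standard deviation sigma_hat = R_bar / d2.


R_bar = (0.445 + 4.181 + 4.711 + 1.288 + 0.329 + 1.418) / 6
R_bar = 12.372 / 6 = 2.062
sigma_hat = R_bar / d2 = 2.062 / 1.128 = 1.8280

1.8280


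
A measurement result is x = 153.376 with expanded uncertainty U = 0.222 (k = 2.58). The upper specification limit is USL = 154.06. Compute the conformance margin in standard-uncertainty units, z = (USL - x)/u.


u = U / k = 0.222 / 2.58 = 0.086046512
margin = |USL - x| = |154.06 - 153.376| = 0.684
z = margin / u = 0.684 / 0.086046512
z = 7.9492

7.9492


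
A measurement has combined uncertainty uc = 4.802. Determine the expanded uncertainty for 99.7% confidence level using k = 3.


U = k * uc
U = 3 * 4.802
U = 14.4060

14.4060


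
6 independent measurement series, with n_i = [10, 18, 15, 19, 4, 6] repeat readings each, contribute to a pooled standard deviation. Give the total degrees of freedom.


nu = sum_i (n_i - 1)
nu = ((10 - 1) + (18 - 1) + (15 - 1) + (19 - 1) + (4 - 1) + (6 - 1))
nu = 9 + 17 + 14 + 18 + 3 + 5
nu = 66

66


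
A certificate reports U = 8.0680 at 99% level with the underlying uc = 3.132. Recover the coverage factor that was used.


k = U / uc
k = 8.0680 / 3.132
k = 2.576

2.576


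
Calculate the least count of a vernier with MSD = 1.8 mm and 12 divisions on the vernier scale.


LC = MSD / n_div
= 1.8 / 12
= 0.1500

0.1500


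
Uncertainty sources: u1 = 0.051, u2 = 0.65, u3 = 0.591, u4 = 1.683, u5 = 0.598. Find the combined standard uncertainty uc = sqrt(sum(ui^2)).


uc = sqrt(0.051^2 + 0.65^2 + 0.591^2 + 1.683^2 + 0.598^2)
uc = sqrt(3.964475)
uc = 1.9911

1.9911


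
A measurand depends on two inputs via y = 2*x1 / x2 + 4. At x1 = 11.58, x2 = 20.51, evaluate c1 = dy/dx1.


y = 2*x1 / x2 + 4
dy/dx1 = 2/x2
Evaluate at x2 = 20.51: c1 = 2 / 20.51
c1 = 0.0975

0.0975


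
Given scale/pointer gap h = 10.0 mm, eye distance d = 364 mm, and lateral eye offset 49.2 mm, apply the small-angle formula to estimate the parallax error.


error = h * offset / d
= 10.0 * 49.2 / 364
= 1.3516

1.3516


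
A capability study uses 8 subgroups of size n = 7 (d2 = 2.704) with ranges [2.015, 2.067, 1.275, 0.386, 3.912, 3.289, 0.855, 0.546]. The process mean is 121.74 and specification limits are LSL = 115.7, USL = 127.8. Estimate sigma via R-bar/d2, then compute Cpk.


R_bar = (2.015 + 2.067 + 1.275 + 0.386 + 3.912 + 3.289 + 0.855 + 0.546) / 8 = 1.793125
sigma = R_bar / d2 = 1.793125 / 2.704 = 0.66313794
Cp = (USL - LSL)/(6*sigma) = (127.8 - 115.7)/(6*0.66313794) = 3.0411
Cpu = (127.8 - 121.74)/(3*0.66313794) = 3.0461
Cpl = (121.74 - 115.7)/(3*0.66313794) = 3.0361
Cpk = min(Cpu, Cpl) = 3.0361

3.0361


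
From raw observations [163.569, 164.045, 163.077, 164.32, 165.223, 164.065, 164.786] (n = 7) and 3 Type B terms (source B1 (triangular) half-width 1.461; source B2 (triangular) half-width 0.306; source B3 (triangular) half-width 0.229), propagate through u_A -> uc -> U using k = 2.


mean = (163.569 + 164.045 + 163.077 + 164.32 + 165.223 + 164.065 + 164.786) / 7 = 164.155
s = sqrt(sum((x - mean)^2)/(n-1)) = 0.71783122
u_A = s / sqrt(n) = 0.71783122 / sqrt(7) = 0.2713147
u_B1 = 1.461 / sqrt(6) = 0.59645075
u_B2 = 0.306 / sqrt(6) = 0.12492398
u_B3 = 0.229 / sqrt(6) = 0.093488859
uc = sqrt(0.2713147^2 + 0.59645075^2 + 0.12492398^2 + 0.093488859^2) = 0.67358098
U = k * uc = 2 * 0.67358098
U = 1.3472

1.3472


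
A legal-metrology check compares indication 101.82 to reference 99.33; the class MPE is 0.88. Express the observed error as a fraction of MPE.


e = indication - reference = 101.82 - 99.33 = 2.4900
|e| = 2.4900
ratio = |e| / MPE = 2.4900 / 0.88
ratio = 2.8295

2.8295


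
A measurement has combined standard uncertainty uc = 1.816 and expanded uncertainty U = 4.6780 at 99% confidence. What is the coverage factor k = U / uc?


k = U / uc
k = 4.6780 / 1.816
k = 2.576

2.576


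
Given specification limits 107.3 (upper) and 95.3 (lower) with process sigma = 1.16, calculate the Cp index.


Cp = (USL - LSL) / (6 * sigma)
= (107.3 - 95.3) / (6 * 1.16)
= 12.0000 / 6.9600
= 1.7241

1.7241


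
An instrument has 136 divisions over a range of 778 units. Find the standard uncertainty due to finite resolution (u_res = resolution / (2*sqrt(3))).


resolution = range / divisions
resolution = 778 / 136 = 5.7205882
u_res = resolution / (2*sqrt(3))
u_res = 5.7205882 / 3.4641016
u_res = 1.6514

1.6514


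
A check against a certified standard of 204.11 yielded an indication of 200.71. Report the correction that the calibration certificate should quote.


Correction = standard - reading
= 204.11 - 200.71
= 3.4000

3.4000


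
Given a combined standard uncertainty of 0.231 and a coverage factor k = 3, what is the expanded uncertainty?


U = k * uc
U = 3 * 0.231
U = 0.6930

0.6930


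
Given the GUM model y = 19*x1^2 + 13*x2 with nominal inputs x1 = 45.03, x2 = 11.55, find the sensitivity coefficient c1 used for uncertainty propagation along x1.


y = 19*x1^2 + 13*x2
dy/dx1 = 2*19*x1
Evaluate at x1 = 45.03: c1 = 38 * 45.03
c1 = 1711.1400

1711.1400


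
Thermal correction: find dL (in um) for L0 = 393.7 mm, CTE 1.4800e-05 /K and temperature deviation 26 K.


dL = L * alpha * dT
= 393.7 * 1.4800e-05 * 26
= 0.1514958 mm
dL_um = 0.1514958 * 1000 = 151.4958 um

151.4958


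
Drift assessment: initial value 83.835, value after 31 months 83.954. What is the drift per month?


rate = (v2 - v1) / months
= (83.954 - 83.835) / 31
= 0.1190 / 31
= 0.0038

0.0038


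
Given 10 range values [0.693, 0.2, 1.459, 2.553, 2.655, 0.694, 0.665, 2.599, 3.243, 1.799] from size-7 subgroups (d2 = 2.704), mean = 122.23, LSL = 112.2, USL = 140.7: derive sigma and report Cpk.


R_bar = (0.693 + 0.2 + 1.459 + 2.553 + 2.655 + 0.694 + 0.665 + 2.599 + 3.243 + 1.799) / 10 = 1.656
sigma = R_bar / d2 = 1.656 / 2.704 = 0.61242604
Cp = (USL - LSL)/(6*sigma) = (140.7 - 112.2)/(6*0.61242604) = 7.7560
Cpu = (140.7 - 122.23)/(3*0.61242604) = 10.0529
Cpl = (122.23 - 112.2)/(3*0.61242604) = 5.4592
Cpk = min(Cpu, Cpl) = 5.4592

5.4592


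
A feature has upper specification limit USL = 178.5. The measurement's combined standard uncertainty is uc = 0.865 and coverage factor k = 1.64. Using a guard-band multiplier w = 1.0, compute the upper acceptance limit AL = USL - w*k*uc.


U = k * uc = 1.64 * 0.865 = 1.4186
guard band g = w * U = 1.0 * 1.4186 = 1.4186
AL = USL - g = 178.5 - 1.4186
AL = 177.0814

177.0814


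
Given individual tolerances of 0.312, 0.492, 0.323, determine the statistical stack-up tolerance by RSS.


RSS = sqrt(0.312^2 + 0.492^2 + 0.323^2)
= sqrt(0.443737)
= 0.6661

0.6661


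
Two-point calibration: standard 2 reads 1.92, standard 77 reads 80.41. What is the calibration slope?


slope = (y2 - y1) / (x2 - x1)
= (80.41 - 1.92) / (77 - 2)
= 78.4900 / 75
= 1.0465

1.0465


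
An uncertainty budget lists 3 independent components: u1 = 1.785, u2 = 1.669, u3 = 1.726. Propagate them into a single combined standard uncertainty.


uc = sqrt(1.785^2 + 1.669^2 + 1.726^2)
uc = sqrt(8.950862)
uc = 2.9918

2.9918


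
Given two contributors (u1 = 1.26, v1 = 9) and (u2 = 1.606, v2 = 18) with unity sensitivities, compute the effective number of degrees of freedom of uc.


uc = sqrt(u1^2 + u2^2) = sqrt(1.26^2 + 1.606^2) = 2.0412829
v_eff = uc^4 / (u1^4/v1 + u2^4/v2)
= 2.0412829^4 / (1.26^4/9 + 1.606^4/18)
= 17.362521 / 0.64963366
v_eff = 26.7266

26.7266


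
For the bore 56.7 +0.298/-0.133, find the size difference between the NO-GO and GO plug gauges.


GO = nominal - lower_tol (smallest hole = maximum material condition)
GO = 56.7 - 0.133 = 56.567
NO-GO = nominal + upper_tol (largest hole = least material condition)
NO-GO = 56.7 + 0.298 = 56.998
spread = NO-GO - GO = 56.998 - 56.567 = 0.4310

0.4310


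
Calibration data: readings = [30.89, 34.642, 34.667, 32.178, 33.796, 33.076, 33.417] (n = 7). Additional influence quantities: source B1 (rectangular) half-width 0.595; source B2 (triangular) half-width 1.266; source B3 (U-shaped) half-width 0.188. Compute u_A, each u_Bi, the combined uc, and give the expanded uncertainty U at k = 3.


mean = (30.89 + 34.642 + 34.667 + 32.178 + 33.796 + 33.076 + 33.417) / 7 = 33.238
s = sqrt(sum((x - mean)^2)/(n-1)) = 1.3552128
u_A = s / sqrt(n) = 1.3552128 / sqrt(7) = 0.51222229
u_B1 = 0.595 / sqrt(3) = 0.34352341
u_B2 = 1.266 / sqrt(6) = 0.51684234
u_B3 = 0.188 / sqrt(2) = 0.13293607
uc = sqrt(0.51222229^2 + 0.34352341^2 + 0.51684234^2 + 0.13293607^2) = 0.81558446
U = k * uc = 3 * 0.81558446
U = 2.4468

2.4468


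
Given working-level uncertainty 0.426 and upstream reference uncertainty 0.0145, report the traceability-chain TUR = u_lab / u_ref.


TUR = u_lab / u_ref
= 0.426 / 0.0145
= 29.3793

29.3793


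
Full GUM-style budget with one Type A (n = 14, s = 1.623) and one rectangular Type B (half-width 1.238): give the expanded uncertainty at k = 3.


u_A = s / sqrt(n) = 1.623 / sqrt(14) = 0.433765
u_B = half_width / sqrt(3) = 1.238 / sqrt(3) = 0.71475963
uc = sqrt(u_A^2 + u_B^2) = sqrt(0.433765^2 + 0.71475963^2) = 0.83608218
U = k * uc = 3 * 0.83608218
U = 2.5082

2.5082


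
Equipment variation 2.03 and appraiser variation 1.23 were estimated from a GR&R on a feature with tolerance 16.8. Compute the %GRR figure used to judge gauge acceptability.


GRR = sqrt(EV^2 + AV^2) = sqrt(2.03^2 + 1.23^2) = 2.3735627
%GRR = GRR / tol * 100 = 2.3735627 / 16.8 * 100
%GRR = 14.1283

14.1283


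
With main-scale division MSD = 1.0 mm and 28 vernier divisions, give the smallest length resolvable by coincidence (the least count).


LC = MSD / n_div
= 1.0 / 28
= 0.0357

0.0357


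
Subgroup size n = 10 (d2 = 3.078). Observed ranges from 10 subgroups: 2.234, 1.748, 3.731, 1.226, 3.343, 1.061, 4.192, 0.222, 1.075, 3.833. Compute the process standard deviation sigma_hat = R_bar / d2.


R_bar = (2.234 + 1.748 + 3.731 + 1.226 + 3.343 + 1.061 + 4.192 + 0.222 + 1.075 + 3.833) / 10
R_bar = 22.665 / 10 = 2.2665
sigma_hat = R_bar / d2 = 2.2665 / 3.078 = 0.7364

0.7364


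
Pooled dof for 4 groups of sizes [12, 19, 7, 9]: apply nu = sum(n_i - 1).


nu = sum_i (n_i - 1)
nu = ((12 - 1) + (19 - 1) + (7 - 1) + (9 - 1))
nu = 11 + 18 + 6 + 8
nu = 43

43


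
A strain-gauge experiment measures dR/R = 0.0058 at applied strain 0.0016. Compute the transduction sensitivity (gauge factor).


GF = (dR/R) / epsilon
= 0.0058 / 0.0016
= 3.6250

3.6250


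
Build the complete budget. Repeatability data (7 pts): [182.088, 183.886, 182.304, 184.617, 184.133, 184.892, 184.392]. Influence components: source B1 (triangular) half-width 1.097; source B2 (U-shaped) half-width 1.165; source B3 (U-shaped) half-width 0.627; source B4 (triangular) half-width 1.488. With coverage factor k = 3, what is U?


mean = (182.088 + 183.886 + 182.304 + 184.617 + 184.133 + 184.892 + 184.392) / 7 = 183.7588571
s = sqrt(sum((x - mean)^2)/(n-1)) = 1.116976
u_A = s / sqrt(n) = 1.116976 / sqrt(7) = 0.42217725
u_B1 = 1.097 / sqrt(6) = 0.44784837
u_B2 = 1.165 / sqrt(2) = 0.8237794
u_B3 = 0.627 / sqrt(2) = 0.44335595
u_B4 = 1.488 / sqrt(6) = 0.60747346
uc = sqrt(0.42217725^2 + 0.44784837^2 + 0.8237794^2 + 0.44335595^2 + 0.60747346^2) = 1.2739713
U = k * uc = 3 * 1.2739713
U = 3.8219

3.8219


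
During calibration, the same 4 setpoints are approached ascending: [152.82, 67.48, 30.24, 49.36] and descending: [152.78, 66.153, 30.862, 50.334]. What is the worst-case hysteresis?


|152.82 - 152.78| = 0.0400
|67.48 - 66.153| = 1.3270
|30.24 - 30.862| = 0.6220
|49.36 - 50.334| = 0.9740
hysteresis = max(diffs) = 1.3270

1.3270


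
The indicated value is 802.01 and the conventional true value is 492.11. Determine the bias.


Systematic error = measured - true
= 802.01 - 492.11
= 309.9000

309.9000


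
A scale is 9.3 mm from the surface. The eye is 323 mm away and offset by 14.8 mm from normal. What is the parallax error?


error = h * offset / d
= 9.3 * 14.8 / 323
= 0.4261

0.4261


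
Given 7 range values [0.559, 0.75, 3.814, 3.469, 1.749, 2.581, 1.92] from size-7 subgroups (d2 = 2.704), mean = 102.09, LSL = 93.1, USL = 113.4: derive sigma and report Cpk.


R_bar = (0.559 + 0.75 + 3.814 + 3.469 + 1.749 + 2.581 + 1.92) / 7 = 2.1202857
sigma = R_bar / d2 = 2.1202857 / 2.704 = 0.78412933
Cp = (USL - LSL)/(6*sigma) = (113.4 - 93.1)/(6*0.78412933) = 4.3148
Cpu = (113.4 - 102.09)/(3*0.78412933) = 4.8079
Cpl = (102.09 - 93.1)/(3*0.78412933) = 3.8216
Cpk = min(Cpu, Cpl) = 3.8216

3.8216


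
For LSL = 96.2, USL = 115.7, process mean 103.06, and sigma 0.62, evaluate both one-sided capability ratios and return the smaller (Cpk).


Cpu = (USL - mean) / (3*sigma) = (115.7 - 103.06) / (3*0.62) = 6.7957
Cpl = (mean - LSL) / (3*sigma) = (103.06 - 96.2) / (3*0.62) = 3.6882
Cpk = min(Cpu, Cpl) = 3.6882

3.6882


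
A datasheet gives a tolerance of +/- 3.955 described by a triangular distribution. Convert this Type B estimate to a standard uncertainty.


u_B = half_width / sqrt(6)
u_B = 3.955 / 2.4494897
u_B = 1.6146

1.6146


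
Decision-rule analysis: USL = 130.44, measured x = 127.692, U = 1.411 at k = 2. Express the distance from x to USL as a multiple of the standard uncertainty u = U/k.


u = U / k = 1.411 / 2 = 0.7055
margin = |USL - x| = |130.44 - 127.692| = 2.748
z = margin / u = 2.748 / 0.7055
z = 3.8951

3.8951


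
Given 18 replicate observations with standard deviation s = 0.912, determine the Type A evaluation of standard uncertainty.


u_A = s / sqrt(n)
u_A = 0.912 / sqrt(18)
u_A = 0.912 / 4.2426407
u_A = 0.2150

0.2150


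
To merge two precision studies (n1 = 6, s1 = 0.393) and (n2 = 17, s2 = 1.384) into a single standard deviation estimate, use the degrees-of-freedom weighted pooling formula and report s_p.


s_p = sqrt(((n1-1)*s1^2 + (n2-1)*s2^2) / (n1+n2-2))
numerator = (6-1)*0.393^2 + (17-1)*1.384^2 = 0.772245 + 30.647296 = 31.419541
denominator = 6 + 17 - 2 = 21
s_p^2 = 31.419541 / 21 = 1.4961686
s_p = sqrt(1.4961686) = 1.2232

1.2232


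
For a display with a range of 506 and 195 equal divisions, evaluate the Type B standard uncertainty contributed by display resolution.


resolution = range / divisions
resolution = 506 / 195 = 2.5948718
u_res = resolution / (2*sqrt(3))
u_res = 2.5948718 / 3.4641016
u_res = 0.7491

0.7491


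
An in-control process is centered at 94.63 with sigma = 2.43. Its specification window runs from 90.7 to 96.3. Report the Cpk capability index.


Cpu = (USL - mean) / (3*sigma) = (96.3 - 94.63) / (3*2.43) = 0.2291
Cpl = (mean - LSL) / (3*sigma) = (94.63 - 90.7) / (3*2.43) = 0.5391
Cpk = min(Cpu, Cpl) = 0.2291

0.2291


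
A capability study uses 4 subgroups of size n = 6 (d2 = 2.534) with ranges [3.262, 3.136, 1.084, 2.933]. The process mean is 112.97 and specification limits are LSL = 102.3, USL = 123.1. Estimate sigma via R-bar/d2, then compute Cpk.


R_bar = (3.262 + 3.136 + 1.084 + 2.933) / 4 = 2.60375
sigma = R_bar / d2 = 2.60375 / 2.534 = 1.0275257
Cp = (USL - LSL)/(6*sigma) = (123.1 - 102.3)/(6*1.0275257) = 3.3738
Cpu = (123.1 - 112.97)/(3*1.0275257) = 3.2862
Cpl = (112.97 - 102.3)/(3*1.0275257) = 3.4614
Cpk = min(Cpu, Cpl) = 3.2862

3.2862


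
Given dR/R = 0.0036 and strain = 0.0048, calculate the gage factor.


GF = (dR/R) / epsilon
= 0.0036 / 0.0048
= 0.7500

0.7500


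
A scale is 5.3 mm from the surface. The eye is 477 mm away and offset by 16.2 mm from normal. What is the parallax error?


error = h * offset / d
= 5.3 * 16.2 / 477
= 0.1800

0.1800


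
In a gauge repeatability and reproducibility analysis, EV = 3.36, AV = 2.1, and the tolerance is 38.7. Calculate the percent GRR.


GRR = sqrt(EV^2 + AV^2) = sqrt(3.36^2 + 2.1^2) = 3.9622721
%GRR = GRR / tol * 100 = 3.9622721 / 38.7 * 100
%GRR = 10.2384

10.2384


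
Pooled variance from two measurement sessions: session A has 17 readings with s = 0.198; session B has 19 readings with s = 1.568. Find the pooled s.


s_p = sqrt(((n1-1)*s1^2 + (n2-1)*s2^2) / (n1+n2-2))
numerator = (17-1)*0.198^2 + (19-1)*1.568^2 = 0.627264 + 44.255232 = 44.882496
denominator = 17 + 19 - 2 = 34
s_p^2 = 44.882496 / 34 = 1.3200734
s_p = sqrt(1.3200734) = 1.1489

1.1489


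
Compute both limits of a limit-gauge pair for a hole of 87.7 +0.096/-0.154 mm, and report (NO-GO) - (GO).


GO = nominal - lower_tol (smallest hole = maximum material condition)
GO = 87.7 - 0.154 = 87.546
NO-GO = nominal + upper_tol (largest hole = least material condition)
NO-GO = 87.7 + 0.096 = 87.796
spread = NO-GO - GO = 87.796 - 87.546 = 0.2500

0.2500


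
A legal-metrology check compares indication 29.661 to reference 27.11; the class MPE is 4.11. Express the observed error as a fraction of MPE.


e = indication - reference = 29.661 - 27.11 = 2.5510
|e| = 2.5510
ratio = |e| / MPE = 2.5510 / 4.11
ratio = 0.6207

0.6207


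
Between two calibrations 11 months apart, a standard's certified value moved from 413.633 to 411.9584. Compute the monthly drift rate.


rate = (v2 - v1) / months
= (411.9584 - 413.633) / 11
= -1.6746 / 11
= -0.1522

-0.1522


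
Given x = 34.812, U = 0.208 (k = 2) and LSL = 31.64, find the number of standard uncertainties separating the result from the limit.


u = U / k = 0.208 / 2 = 0.104
margin = |LSL - x| = |31.64 - 34.812| = 3.172
z = margin / u = 3.172 / 0.104
z = 30.5000

30.5000


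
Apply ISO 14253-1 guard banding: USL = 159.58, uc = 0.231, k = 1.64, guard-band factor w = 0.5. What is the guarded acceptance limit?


U = k * uc = 1.64 * 0.231 = 0.37884
guard band g = w * U = 0.5 * 0.37884 = 0.18942
AL = USL - g = 159.58 - 0.18942
AL = 159.3906

159.3906


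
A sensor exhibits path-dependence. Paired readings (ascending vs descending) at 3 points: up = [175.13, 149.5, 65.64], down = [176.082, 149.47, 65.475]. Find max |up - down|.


|175.13 - 176.082| = 0.9520
|149.5 - 149.47| = 0.0300
|65.64 - 65.475| = 0.1650
hysteresis = max(diffs) = 0.9520

0.9520


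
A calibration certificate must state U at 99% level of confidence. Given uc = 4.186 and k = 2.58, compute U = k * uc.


U = k * uc
U = 2.58 * 4.186
U = 10.7999

10.7999


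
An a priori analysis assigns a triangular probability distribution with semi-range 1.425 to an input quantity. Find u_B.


u_B = half_width / sqrt(6)
u_B = 1.425 / 2.4494897
u_B = 0.5818

0.5818


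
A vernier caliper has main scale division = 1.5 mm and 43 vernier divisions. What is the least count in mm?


LC = MSD / n_div
= 1.5 / 43
= 0.0349

0.0349


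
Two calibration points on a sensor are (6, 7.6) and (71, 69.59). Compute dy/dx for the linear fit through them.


slope = (y2 - y1) / (x2 - x1)
= (69.59 - 7.6) / (71 - 6)
= 61.9900 / 65
= 0.9537

0.9537


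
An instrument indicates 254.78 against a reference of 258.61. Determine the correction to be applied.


Correction = standard - reading
= 258.61 - 254.78
= 3.8300

3.8300


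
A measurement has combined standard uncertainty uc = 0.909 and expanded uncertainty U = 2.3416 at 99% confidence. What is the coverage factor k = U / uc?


k = U / uc
k = 2.3416 / 0.909
k = 2.576

2.576


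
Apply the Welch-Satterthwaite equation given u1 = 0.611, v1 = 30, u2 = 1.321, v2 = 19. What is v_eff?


uc = sqrt(u1^2 + u2^2) = sqrt(0.611^2 + 1.321^2) = 1.4554594
v_eff = uc^4 / (u1^4/v1 + u2^4/v2)
= 1.4554594^4 / (0.611^4/30 + 1.321^4/19)
= 4.4874578 / 0.16491762
v_eff = 27.2103

27.2103


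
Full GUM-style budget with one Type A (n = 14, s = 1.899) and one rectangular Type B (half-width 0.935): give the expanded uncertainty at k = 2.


u_A = s / sqrt(n) = 1.899 / sqrt(14) = 0.5075291
u_B = half_width / sqrt(3) = 0.935 / sqrt(3) = 0.5398225
uc = sqrt(u_A^2 + u_B^2) = sqrt(0.5075291^2 + 0.5398225^2) = 0.74094137
U = k * uc = 2 * 0.74094137
U = 1.4819

1.4819


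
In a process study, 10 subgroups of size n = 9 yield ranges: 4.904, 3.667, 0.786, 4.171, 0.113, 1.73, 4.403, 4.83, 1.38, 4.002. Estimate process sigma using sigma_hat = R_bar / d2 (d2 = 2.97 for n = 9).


R_bar = (4.904 + 3.667 + 0.786 + 4.171 + 0.113 + 1.73 + 4.403 + 4.83 + 1.38 + 4.002) / 10
R_bar = 29.986 / 10 = 2.9986
sigma_hat = R_bar / d2 = 2.9986 / 2.97 = 1.0096

1.0096


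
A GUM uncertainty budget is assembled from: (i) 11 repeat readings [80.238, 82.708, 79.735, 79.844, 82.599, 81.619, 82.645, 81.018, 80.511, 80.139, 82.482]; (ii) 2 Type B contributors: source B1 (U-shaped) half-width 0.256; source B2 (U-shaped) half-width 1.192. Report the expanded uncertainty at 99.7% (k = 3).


mean = (80.238 + 82.708 + 79.735 + 79.844 + 82.599 + 81.619 + 82.645 + 81.018 + 80.511 + 80.139 + 82.482) / 11 = 81.23072727
s = sqrt(sum((x - mean)^2)/(n-1)) = 1.2112787
u_A = s / sqrt(n) = 1.2112787 / sqrt(11) = 0.36521427
u_B1 = 0.256 / sqrt(2) = 0.18101934
u_B2 = 1.192 / sqrt(2) = 0.84287128
uc = sqrt(0.36521427^2 + 0.18101934^2 + 0.84287128^2) = 0.93625929
U = k * uc = 3 * 0.93625929
U = 2.8088

2.8088


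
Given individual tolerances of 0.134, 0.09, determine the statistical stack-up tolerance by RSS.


RSS = sqrt(0.134^2 + 0.09^2)
= sqrt(0.026056)
= 0.1614

0.1614


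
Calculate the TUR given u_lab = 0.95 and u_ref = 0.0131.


TUR = u_lab / u_ref
= 0.95 / 0.0131
= 72.5191

72.5191


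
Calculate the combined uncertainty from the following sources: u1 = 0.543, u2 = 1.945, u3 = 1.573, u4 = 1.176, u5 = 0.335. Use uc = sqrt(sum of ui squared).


uc = sqrt(0.543^2 + 1.945^2 + 1.573^2 + 1.176^2 + 0.335^2)
uc = sqrt(8.047404)
uc = 2.8368

2.8368


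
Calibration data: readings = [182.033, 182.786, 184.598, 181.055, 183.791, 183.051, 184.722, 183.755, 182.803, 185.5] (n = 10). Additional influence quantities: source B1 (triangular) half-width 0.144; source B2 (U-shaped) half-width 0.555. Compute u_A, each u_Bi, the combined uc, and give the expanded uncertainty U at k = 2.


mean = (182.033 + 182.786 + 184.598 + 181.055 + 183.791 + 183.051 + 184.722 + 183.755 + 182.803 + 185.5) / 10 = 183.4094
s = sqrt(sum((x - mean)^2)/(n-1)) = 1.3372372
u_A = s / sqrt(n) = 1.3372372 / sqrt(10) = 0.42287153
u_B1 = 0.144 / sqrt(6) = 0.058787754
u_B2 = 0.555 / sqrt(2) = 0.39244426
uc = sqrt(0.42287153^2 + 0.058787754^2 + 0.39244426^2) = 0.57990415
U = k * uc = 2 * 0.57990415
U = 1.1598

1.1598


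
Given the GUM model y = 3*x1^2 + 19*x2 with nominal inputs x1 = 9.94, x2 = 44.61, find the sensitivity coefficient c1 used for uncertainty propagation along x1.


y = 3*x1^2 + 19*x2
dy/dx1 = 2*3*x1
Evaluate at x1 = 9.94: c1 = 6 * 9.94
c1 = 59.6400

59.6400


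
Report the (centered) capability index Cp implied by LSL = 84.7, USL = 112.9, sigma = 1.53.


Cp = (USL - LSL) / (6 * sigma)
= (112.9 - 84.7) / (6 * 1.53)
= 28.2000 / 9.1800
= 3.0719

3.0719


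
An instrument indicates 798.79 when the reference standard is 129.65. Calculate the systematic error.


Systematic error = measured - true
= 798.79 - 129.65
= 669.1400

669.1400


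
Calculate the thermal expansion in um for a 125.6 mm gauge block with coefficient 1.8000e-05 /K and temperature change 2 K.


dL = L * alpha * dT
= 125.6 * 1.8000e-05 * 2
= 0.0045216 mm
dL_um = 0.0045216 * 1000 = 4.5216 um

4.5216


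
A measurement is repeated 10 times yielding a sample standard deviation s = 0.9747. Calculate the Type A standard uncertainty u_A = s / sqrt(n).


u_A = s / sqrt(n)
u_A = 0.9747 / sqrt(10)
u_A = 0.9747 / 3.1622777
u_A = 0.3082

0.3082


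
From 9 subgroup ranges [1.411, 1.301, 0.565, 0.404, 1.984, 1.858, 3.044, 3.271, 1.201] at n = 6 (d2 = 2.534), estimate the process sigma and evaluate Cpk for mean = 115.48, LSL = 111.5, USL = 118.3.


R_bar = (1.411 + 1.301 + 0.565 + 0.404 + 1.984 + 1.858 + 3.044 + 3.271 + 1.201) / 9 = 1.671
sigma = R_bar / d2 = 1.671 / 2.534 = 0.65943173
Cp = (USL - LSL)/(6*sigma) = (118.3 - 111.5)/(6*0.65943173) = 1.7187
Cpu = (118.3 - 115.48)/(3*0.65943173) = 1.4255
Cpl = (115.48 - 111.5)/(3*0.65943173) = 2.0118
Cpk = min(Cpu, Cpl) = 1.4255

1.4255


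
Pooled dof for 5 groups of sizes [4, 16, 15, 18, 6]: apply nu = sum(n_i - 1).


nu = sum_i (n_i - 1)
nu = ((4 - 1) + (16 - 1) + (15 - 1) + (18 - 1) + (6 - 1))
nu = 3 + 15 + 14 + 17 + 5
nu = 54

54


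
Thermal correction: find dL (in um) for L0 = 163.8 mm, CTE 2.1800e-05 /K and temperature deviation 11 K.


dL = L * alpha * dT
= 163.8 * 2.1800e-05 * 11
= 0.0392792 mm
dL_um = 0.0392792 * 1000 = 39.2792 um

39.2792


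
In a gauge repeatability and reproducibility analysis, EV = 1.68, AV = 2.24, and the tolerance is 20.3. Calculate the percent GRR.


GRR = sqrt(EV^2 + AV^2) = sqrt(1.68^2 + 2.24^2) = 2.8
%GRR = GRR / tol * 100 = 2.8 / 20.3 * 100
%GRR = 13.7931

13.7931


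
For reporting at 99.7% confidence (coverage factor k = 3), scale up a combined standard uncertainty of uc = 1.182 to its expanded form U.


U = k * uc
U = 3 * 1.182
U = 3.5460

3.5460


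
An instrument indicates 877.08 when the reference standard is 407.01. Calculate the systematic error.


Systematic error = measured - true
= 877.08 - 407.01
= 470.0700

470.0700


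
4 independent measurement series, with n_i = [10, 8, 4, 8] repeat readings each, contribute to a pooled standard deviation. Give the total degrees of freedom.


nu = sum_i (n_i - 1)
nu = ((10 - 1) + (8 - 1) + (4 - 1) + (8 - 1))
nu = 9 + 7 + 3 + 7
nu = 26

26


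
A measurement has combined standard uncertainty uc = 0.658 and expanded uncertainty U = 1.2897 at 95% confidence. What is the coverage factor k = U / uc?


k = U / uc
k = 1.2897 / 0.658
k = 1.96

1.96


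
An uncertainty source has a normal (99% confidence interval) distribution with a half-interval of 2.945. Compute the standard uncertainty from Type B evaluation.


u_B = half_width / 2.576
u_B = 2.945 / 2.576
u_B = 1.1432

1.1432


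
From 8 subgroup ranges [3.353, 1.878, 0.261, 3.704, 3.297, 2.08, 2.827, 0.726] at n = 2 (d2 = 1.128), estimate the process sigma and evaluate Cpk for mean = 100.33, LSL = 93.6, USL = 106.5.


R_bar = (3.353 + 1.878 + 0.261 + 3.704 + 3.297 + 2.08 + 2.827 + 0.726) / 8 = 2.26575
sigma = R_bar / d2 = 2.26575 / 1.128 = 2.0086436
Cp = (USL - LSL)/(6*sigma) = (106.5 - 93.6)/(6*2.0086436) = 1.0704
Cpu = (106.5 - 100.33)/(3*2.0086436) = 1.0239
Cpl = (100.33 - 93.6)/(3*2.0086436) = 1.1168
Cpk = min(Cpu, Cpl) = 1.0239

1.0239


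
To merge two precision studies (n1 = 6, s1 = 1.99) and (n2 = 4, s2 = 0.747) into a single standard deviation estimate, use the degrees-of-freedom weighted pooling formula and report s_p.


s_p = sqrt(((n1-1)*s1^2 + (n2-1)*s2^2) / (n1+n2-2))
numerator = (6-1)*1.99^2 + (4-1)*0.747^2 = 19.8005 + 1.674027 = 21.474527
denominator = 6 + 4 - 2 = 8
s_p^2 = 21.474527 / 8 = 2.6843159
s_p = sqrt(2.6843159) = 1.6384

1.6384


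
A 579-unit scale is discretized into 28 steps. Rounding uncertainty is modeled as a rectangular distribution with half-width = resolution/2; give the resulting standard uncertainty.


resolution = range / divisions
resolution = 579 / 28 = 20.678571
u_res = resolution / (2*sqrt(3))
u_res = 20.678571 / 3.4641016
u_res = 5.9694

5.9694


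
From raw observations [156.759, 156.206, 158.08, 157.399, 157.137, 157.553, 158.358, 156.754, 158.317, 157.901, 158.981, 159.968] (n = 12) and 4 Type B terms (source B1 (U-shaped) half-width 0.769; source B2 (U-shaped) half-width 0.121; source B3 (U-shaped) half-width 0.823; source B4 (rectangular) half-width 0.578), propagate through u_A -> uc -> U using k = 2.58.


mean = (156.759 + 156.206 + 158.08 + 157.399 + 157.137 + 157.553 + 158.358 + 156.754 + 158.317 + 157.901 + 158.981 + 159.968) / 12 = 157.7844167
s = sqrt(sum((x - mean)^2)/(n-1)) = 1.0505123
u_A = s / sqrt(n) = 1.0505123 / sqrt(12) = 0.30325678
u_B1 = 0.769 / sqrt(2) = 0.54376511
u_B2 = 0.121 / sqrt(2) = 0.085559921
u_B3 = 0.823 / sqrt(2) = 0.58194888
u_B4 = 0.578 / sqrt(3) = 0.33370846
uc = sqrt(0.30325678^2 + 0.54376511^2 + 0.085559921^2 + 0.58194888^2 + 0.33370846^2) = 0.91923419
U = k * uc = 2.58 * 0.91923419
U = 2.3716

2.3716


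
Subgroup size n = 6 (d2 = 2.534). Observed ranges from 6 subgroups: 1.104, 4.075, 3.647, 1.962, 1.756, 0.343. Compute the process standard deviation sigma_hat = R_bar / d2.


R_bar = (1.104 + 4.075 + 3.647 + 1.962 + 1.756 + 0.343) / 6
R_bar = 12.887 / 6 = 2.1478333
sigma_hat = R_bar / d2 = 2.1478333 / 2.534 = 0.8476

0.8476


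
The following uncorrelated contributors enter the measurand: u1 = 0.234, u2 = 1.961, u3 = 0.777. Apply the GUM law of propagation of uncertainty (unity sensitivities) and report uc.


uc = sqrt(0.234^2 + 1.961^2 + 0.777^2)
uc = sqrt(4.504006)
uc = 2.1223

2.1223


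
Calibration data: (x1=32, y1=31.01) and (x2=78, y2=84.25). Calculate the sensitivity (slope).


slope = (y2 - y1) / (x2 - x1)
= (84.25 - 31.01) / (78 - 32)
= 53.2400 / 46
= 1.1574

1.1574


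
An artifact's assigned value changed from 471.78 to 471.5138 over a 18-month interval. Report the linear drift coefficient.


rate = (v2 - v1) / months
= (471.5138 - 471.78) / 18
= -0.2662 / 18
= -0.0148

-0.0148


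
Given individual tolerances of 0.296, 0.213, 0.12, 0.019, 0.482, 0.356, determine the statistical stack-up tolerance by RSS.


RSS = sqrt(0.296^2 + 0.213^2 + 0.12^2 + 0.019^2 + 0.482^2 + 0.356^2)
= sqrt(0.506806)
= 0.7119

0.7119


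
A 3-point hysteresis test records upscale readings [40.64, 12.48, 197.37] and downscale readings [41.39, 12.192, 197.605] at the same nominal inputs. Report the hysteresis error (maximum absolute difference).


|40.64 - 41.39| = 0.7500
|12.48 - 12.192| = 0.2880
|197.37 - 197.605| = 0.2350
hysteresis = max(diffs) = 0.7500

0.7500


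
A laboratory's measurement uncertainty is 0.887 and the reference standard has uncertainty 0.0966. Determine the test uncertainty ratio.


TUR = u_lab / u_ref
= 0.887 / 0.0966
= 9.1822

9.1822


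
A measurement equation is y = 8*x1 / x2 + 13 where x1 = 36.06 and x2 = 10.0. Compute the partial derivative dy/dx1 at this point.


y = 8*x1 / x2 + 13
dy/dx1 = 8/x2
Evaluate at x2 = 10.0: c1 = 8 / 10.0
c1 = 0.8000

0.8000


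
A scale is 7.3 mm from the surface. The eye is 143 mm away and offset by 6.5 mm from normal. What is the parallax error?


error = h * offset / d
= 7.3 * 6.5 / 143
= 0.3318

0.3318


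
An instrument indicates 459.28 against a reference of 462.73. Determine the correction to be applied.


Correction = standard - reading
= 462.73 - 459.28
= 3.4500

3.4500


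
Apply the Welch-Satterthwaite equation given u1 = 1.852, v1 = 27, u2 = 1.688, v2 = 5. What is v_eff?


uc = sqrt(u1^2 + u2^2) = sqrt(1.852^2 + 1.688^2) = 2.5058428
v_eff = uc^4 / (u1^4/v1 + u2^4/v2)
= 2.5058428^4 / (1.852^4/27 + 1.688^4/5)
= 39.428957 / 2.0594649
v_eff = 19.1452

19.1452


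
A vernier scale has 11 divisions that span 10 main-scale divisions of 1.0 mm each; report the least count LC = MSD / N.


LC = MSD / n_div
= 1.0 / 11
= 0.0909

0.0909


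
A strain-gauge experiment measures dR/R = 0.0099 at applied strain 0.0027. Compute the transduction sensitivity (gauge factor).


GF = (dR/R) / epsilon
= 0.0099 / 0.0027
= 3.6667

3.6667


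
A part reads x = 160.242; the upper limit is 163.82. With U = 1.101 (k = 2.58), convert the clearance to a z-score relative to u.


u = U / k = 1.101 / 2.58 = 0.42674419
margin = |USL - x| = |163.82 - 160.242| = 3.578
z = margin / u = 3.578 / 0.42674419
z = 8.3844

8.3844


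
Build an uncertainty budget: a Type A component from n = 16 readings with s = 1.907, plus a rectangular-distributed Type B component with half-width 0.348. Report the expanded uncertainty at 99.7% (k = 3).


u_A = s / sqrt(n) = 1.907 / sqrt(16) = 0.47675
u_B = half_width / sqrt(3) = 0.348 / sqrt(3) = 0.20091789
uc = sqrt(u_A^2 + u_B^2) = sqrt(0.47675^2 + 0.20091789^2) = 0.51735729
U = k * uc = 3 * 0.51735729
U = 1.5521

1.5521


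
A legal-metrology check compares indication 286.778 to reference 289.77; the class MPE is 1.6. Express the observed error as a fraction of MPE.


e = indication - reference = 286.778 - 289.77 = -2.9920
|e| = 2.9920
ratio = |e| / MPE = 2.9920 / 1.6
ratio = 1.8700

1.8700


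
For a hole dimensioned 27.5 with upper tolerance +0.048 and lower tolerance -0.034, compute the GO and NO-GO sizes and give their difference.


GO = nominal - lower_tol (smallest hole = maximum material condition)
GO = 27.5 - 0.034 = 27.466
NO-GO = nominal + upper_tol (largest hole = least material condition)
NO-GO = 27.5 + 0.048 = 27.548
spread = NO-GO - GO = 27.548 - 27.466 = 0.0820

0.0820


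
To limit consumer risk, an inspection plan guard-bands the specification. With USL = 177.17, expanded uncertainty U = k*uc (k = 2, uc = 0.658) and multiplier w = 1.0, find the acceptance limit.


U = k * uc = 2 * 0.658 = 1.316
guard band g = w * U = 1.0 * 1.316 = 1.316
AL = USL - g = 177.17 - 1.316
AL = 175.8540

175.8540


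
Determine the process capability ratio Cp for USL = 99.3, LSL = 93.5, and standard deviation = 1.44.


Cp = (USL - LSL) / (6 * sigma)
= (99.3 - 93.5) / (6 * 1.44)
= 5.8000 / 8.6400
= 0.6713

0.6713


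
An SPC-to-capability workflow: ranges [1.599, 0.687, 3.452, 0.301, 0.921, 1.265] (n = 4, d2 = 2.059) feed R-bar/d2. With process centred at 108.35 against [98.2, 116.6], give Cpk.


R_bar = (1.599 + 0.687 + 3.452 + 0.301 + 0.921 + 1.265) / 6 = 1.3708333
sigma = R_bar / d2 = 1.3708333 / 2.059 = 0.66577625
Cp = (USL - LSL)/(6*sigma) = (116.6 - 98.2)/(6*0.66577625) = 4.6062
Cpu = (116.6 - 108.35)/(3*0.66577625) = 4.1305
Cpl = (108.35 - 98.2)/(3*0.66577625) = 5.0818
Cpk = min(Cpu, Cpl) = 4.1305

4.1305


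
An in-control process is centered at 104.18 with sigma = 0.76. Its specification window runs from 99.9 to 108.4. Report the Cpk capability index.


Cpu = (USL - mean) / (3*sigma) = (108.4 - 104.18) / (3*0.76) = 1.8509
Cpl = (mean - LSL) / (3*sigma) = (104.18 - 99.9) / (3*0.76) = 1.8772
Cpk = min(Cpu, Cpl) = 1.8509

1.8509


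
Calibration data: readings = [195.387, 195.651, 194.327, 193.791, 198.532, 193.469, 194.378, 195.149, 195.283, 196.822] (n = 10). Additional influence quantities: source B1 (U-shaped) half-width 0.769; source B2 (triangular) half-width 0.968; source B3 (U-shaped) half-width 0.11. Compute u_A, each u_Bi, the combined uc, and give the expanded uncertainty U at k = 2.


mean = (195.387 + 195.651 + 194.327 + 193.791 + 198.532 + 193.469 + 194.378 + 195.149 + 195.283 + 196.822) / 10 = 195.2789
s = sqrt(sum((x - mean)^2)/(n-1)) = 1.503262
u_A = s / sqrt(n) = 1.503262 / sqrt(10) = 0.47537318
u_B1 = 0.769 / sqrt(2) = 0.54376511
u_B2 = 0.968 / sqrt(6) = 0.39518435
u_B3 = 0.11 / sqrt(2) = 0.077781746
uc = sqrt(0.47537318^2 + 0.54376511^2 + 0.39518435^2 + 0.077781746^2) = 0.82697087
U = k * uc = 2 * 0.82697087
U = 1.6539

1.6539


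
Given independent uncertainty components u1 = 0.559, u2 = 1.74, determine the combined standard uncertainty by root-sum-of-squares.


uc = sqrt(0.559^2 + 1.74^2)
uc = sqrt(3.340081)
uc = 1.8276

1.8276


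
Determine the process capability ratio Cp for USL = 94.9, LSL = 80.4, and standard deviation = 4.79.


Cp = (USL - LSL) / (6 * sigma)
= (94.9 - 80.4) / (6 * 4.79)
= 14.5000 / 28.7400
= 0.5045

0.5045


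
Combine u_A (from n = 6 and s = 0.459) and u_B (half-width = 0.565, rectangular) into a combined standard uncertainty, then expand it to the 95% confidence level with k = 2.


u_A = s / sqrt(n) = 0.459 / sqrt(6) = 0.18738597
u_B = half_width / sqrt(3) = 0.565 / sqrt(3) = 0.3262029
uc = sqrt(u_A^2 + u_B^2) = sqrt(0.18738597^2 + 0.3262029^2) = 0.37619388
U = k * uc = 2 * 0.37619388
U = 0.7524

0.7524


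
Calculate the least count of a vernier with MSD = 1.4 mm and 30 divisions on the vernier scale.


LC = MSD / n_div
= 1.4 / 30
= 0.0467

0.0467


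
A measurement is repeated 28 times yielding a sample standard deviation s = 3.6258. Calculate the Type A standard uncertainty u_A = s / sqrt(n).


u_A = s / sqrt(n)
u_A = 3.6258 / sqrt(28)
u_A = 3.6258 / 5.2915026
u_A = 0.6852

0.6852


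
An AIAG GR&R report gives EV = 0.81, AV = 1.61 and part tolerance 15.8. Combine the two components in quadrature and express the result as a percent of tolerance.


GRR = sqrt(EV^2 + AV^2) = sqrt(0.81^2 + 1.61^2) = 1.8022763
%GRR = GRR / tol * 100 = 1.8022763 / 15.8 * 100
%GRR = 11.4068

11.4068


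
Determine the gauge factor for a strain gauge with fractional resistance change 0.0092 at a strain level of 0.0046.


GF = (dR/R) / epsilon
= 0.0092 / 0.0046
= 2.0000

2.0000


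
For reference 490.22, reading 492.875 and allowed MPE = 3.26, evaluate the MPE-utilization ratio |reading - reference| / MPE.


e = indication - reference = 492.875 - 490.22 = 2.6550
|e| = 2.6550
ratio = |e| / MPE = 2.6550 / 3.26
ratio = 0.8144

0.8144


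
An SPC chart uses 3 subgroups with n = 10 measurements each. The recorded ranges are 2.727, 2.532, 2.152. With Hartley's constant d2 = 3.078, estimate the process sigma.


R_bar = (2.727 + 2.532 + 2.152) / 3
R_bar = 7.411 / 3 = 2.4703333
sigma_hat = R_bar / d2 = 2.4703333 / 3.078 = 0.8026

0.8026


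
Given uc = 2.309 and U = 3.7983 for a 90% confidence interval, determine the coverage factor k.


k = U / uc
k = 3.7983 / 2.309
k = 1.645

1.645


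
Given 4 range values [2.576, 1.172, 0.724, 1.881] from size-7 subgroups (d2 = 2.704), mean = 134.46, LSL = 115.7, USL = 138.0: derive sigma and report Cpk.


R_bar = (2.576 + 1.172 + 0.724 + 1.881) / 4 = 1.58825
sigma = R_bar / d2 = 1.58825 / 2.704 = 0.58737056
Cp = (USL - LSL)/(6*sigma) = (138.0 - 115.7)/(6*0.58737056) = 6.3276
Cpu = (138.0 - 134.46)/(3*0.58737056) = 2.0090
Cpl = (134.46 - 115.7)/(3*0.58737056) = 10.6463
Cpk = min(Cpu, Cpl) = 2.0090

2.0090


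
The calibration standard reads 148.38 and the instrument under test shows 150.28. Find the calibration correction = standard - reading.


Correction = standard - reading
= 148.38 - 150.28
= -1.9000

-1.9000


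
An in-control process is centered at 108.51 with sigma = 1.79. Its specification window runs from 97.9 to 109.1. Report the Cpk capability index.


Cpu = (USL - mean) / (3*sigma) = (109.1 - 108.51) / (3*1.79) = 0.1099
Cpl = (mean - LSL) / (3*sigma) = (108.51 - 97.9) / (3*1.79) = 1.9758
Cpk = min(Cpu, Cpl) = 0.1099

0.1099


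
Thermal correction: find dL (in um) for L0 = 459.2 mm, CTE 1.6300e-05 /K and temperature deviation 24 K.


dL = L * alpha * dT
= 459.2 * 1.6300e-05 * 24
= 0.1796390 mm
dL_um = 0.1796390 * 1000 = 179.6390 um

179.6390


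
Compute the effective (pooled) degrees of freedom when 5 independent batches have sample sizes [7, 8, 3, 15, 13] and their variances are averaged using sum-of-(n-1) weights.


nu = sum_i (n_i - 1)
nu = ((7 - 1) + (8 - 1) + (3 - 1) + (15 - 1) + (13 - 1))
nu = 6 + 7 + 2 + 14 + 12
nu = 41

41
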